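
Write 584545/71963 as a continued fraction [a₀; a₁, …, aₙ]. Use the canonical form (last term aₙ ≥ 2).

[8; 8, 7, 6, 3, 3, 9, 2]

584545 = 8·71963 + 8841
71963 = 8·8841 + 1235
8841 = 7·1235 + 196
1235 = 6·196 + 59
196 = 3·59 + 19
59 = 3·19 + 2
19 = 9·2 + 1
2 = 2·1 + 0  (stop)
So 584545/71963 = [8; 8, 7, 6, 3, 3, 9, 2].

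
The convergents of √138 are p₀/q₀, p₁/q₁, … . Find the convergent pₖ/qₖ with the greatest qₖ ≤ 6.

√138 = [11; 1, 2, 1, 22, …] (period length 4).
Convergents:
  p_0/q_0 = 11/1
  p_1/q_1 = 12/1
  p_2/q_2 = 35/3
  p_3/q_3 = 47/4
  p_4/q_4 = 1069/91
q_3 = 4 ≤ 6 < 91 = q_4, so the answer is 47/4.

47/4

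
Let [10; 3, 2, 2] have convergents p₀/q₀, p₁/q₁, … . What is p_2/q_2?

Using pₖ = aₖpₖ₋₁ + pₖ₋₂, qₖ = aₖqₖ₋₁ + qₖ₋₂ (with p₋₁=1, p₋₂=0, q₋₁=0, q₋₂=1):
  k=0: a=10, p=10, q=1
  k=1: a=3, p=31, q=3
  k=2: a=2, p=72, q=7

72/7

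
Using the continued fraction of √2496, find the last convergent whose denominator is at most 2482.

123601/2474

√2496 = [49; 1, 23, 1, 98, …] (period length 4).
Convergents:
  p_0/q_0 = 49/1
  p_1/q_1 = 50/1
  p_2/q_2 = 1199/24
  p_3/q_3 = 1249/25
  p_4/q_4 = 123601/2474
  p_5/q_5 = 124850/2499
q_4 = 2474 ≤ 2482 < 2499 = q_5, so the answer is 123601/2474.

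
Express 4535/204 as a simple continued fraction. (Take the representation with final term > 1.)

[22; 4, 2, 1, 15]

4535 = 22*204 + 47
204 = 4*47 + 16
47 = 2*16 + 15
16 = 1*15 + 1
15 = 15*1 + 0  (stop)
So 4535/204 = [22; 4, 2, 1, 15].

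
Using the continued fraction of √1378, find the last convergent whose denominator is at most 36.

1225/33

√1378 = [37; 8, 4, 4, 8, 74, …] (period length 5).
Convergents:
  p_0/q_0 = 37/1
  p_1/q_1 = 297/8
  p_2/q_2 = 1225/33
  p_3/q_3 = 5197/140
q_2 = 33 ≤ 36 < 140 = q_3, so the answer is 1225/33.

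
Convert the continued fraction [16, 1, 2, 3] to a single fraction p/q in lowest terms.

Using pₖ = aₖpₖ₋₁ + pₖ₋₂ and qₖ = aₖqₖ₋₁ + qₖ₋₂:
  k=0: a=16, p=16, q=1
  k=1: a=1, p=17, q=1
  k=2: a=2, p=50, q=3
  k=3: a=3, p=167, q=10

167/10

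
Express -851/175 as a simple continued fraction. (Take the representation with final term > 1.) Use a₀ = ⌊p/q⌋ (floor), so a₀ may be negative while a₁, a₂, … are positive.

-851 = -5·175 + 24
175 = 7·24 + 7
24 = 3·7 + 3
7 = 2·3 + 1
3 = 3·1 + 0  (stop)
So -851/175 = [-5; 7, 3, 2, 3].

[-5; 7, 3, 2, 3]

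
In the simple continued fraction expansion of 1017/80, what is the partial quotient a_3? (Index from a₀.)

2

1017 = 12·80 + 57   →  a_0 = 12
80 = 1·57 + 23   →  a_1 = 1
57 = 2·23 + 11   →  a_2 = 2
23 = 2·11 + 1   →  a_3 = 2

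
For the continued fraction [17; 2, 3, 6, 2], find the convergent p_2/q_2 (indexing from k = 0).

122/7

Using pₖ = aₖpₖ₋₁ + pₖ₋₂, qₖ = aₖqₖ₋₁ + qₖ₋₂ (with p₋₁=1, p₋₂=0, q₋₁=0, q₋₂=1):
  k=0: a=17, p=17, q=1
  k=1: a=2, p=35, q=2
  k=2: a=3, p=122, q=7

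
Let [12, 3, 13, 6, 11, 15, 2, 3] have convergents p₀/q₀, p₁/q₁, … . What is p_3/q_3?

Using pₖ = aₖpₖ₋₁ + pₖ₋₂, qₖ = aₖqₖ₋₁ + qₖ₋₂ (with p₋₁=1, p₋₂=0, q₋₁=0, q₋₂=1):
  k=0: a=12, p=12, q=1
  k=1: a=3, p=37, q=3
  k=2: a=13, p=493, q=40
  k=3: a=6, p=2995, q=243

2995/243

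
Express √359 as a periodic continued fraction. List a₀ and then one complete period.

a₀ = ⌊√359⌋ = 18.
With m₀=0, d₀=1 and mₖ₊₁ = dₖaₖ − mₖ, dₖ₊₁ = (n − mₖ₊₁²)/dₖ, aₖ₊₁ = ⌊(a₀+mₖ₊₁)/dₖ₊₁⌋:
  k=1: m=18, d=35, a=1
  k=2: m=17, d=2, a=17
  k=3: m=17, d=35, a=1
  k=4: m=18, d=1, a=36
d=1 and a=2a₀=36 at k=4, so the next step gives (m, d) = (18, 35) again — its k=1 value — and the period has length 4.

[18; 1, 17, 1, 36]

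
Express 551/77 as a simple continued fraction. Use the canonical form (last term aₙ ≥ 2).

[7; 6, 2, 2, 2]

551 = 7×77 + 12
77 = 6×12 + 5
12 = 2×5 + 2
5 = 2×2 + 1
2 = 2×1 + 0  (stop)
So 551/77 = [7; 6, 2, 2, 2].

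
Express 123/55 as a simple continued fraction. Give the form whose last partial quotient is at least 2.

123 = 2*55 + 13
55 = 4*13 + 3
13 = 4*3 + 1
3 = 3*1 + 0  (stop)
So 123/55 = [2; 4, 4, 3].

[2; 4, 4, 3]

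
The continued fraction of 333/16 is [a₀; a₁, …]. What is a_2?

4

333 = 20·16 + 13   →  a_0 = 20
16 = 1·13 + 3   →  a_1 = 1
13 = 4·3 + 1   →  a_2 = 4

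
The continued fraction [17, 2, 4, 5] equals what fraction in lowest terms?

820/47

Fold from the inside: start with 5/1.
  4 + 1/5 = 21/5
  2 + 5/21 = 47/21
  17 + 21/47 = 820/47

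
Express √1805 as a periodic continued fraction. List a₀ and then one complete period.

[42; 2, 16, 2, 84]

a₀ = ⌊√1805⌋ = 42.
With m₀=0, d₀=1 and mₖ₊₁ = dₖaₖ − mₖ, dₖ₊₁ = (n − mₖ₊₁²)/dₖ, aₖ₊₁ = ⌊(a₀+mₖ₊₁)/dₖ₊₁⌋:
  k=1: m=42, d=41, a=2
  k=2: m=40, d=5, a=16
  k=3: m=40, d=41, a=2
  k=4: m=42, d=1, a=84
d=1 and a=2a₀=84 at k=4, so the next step gives (m, d) = (42, 41) again — its k=1 value — and the period has length 4.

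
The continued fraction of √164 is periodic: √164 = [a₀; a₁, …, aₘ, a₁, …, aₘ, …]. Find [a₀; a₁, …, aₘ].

a₀ = ⌊√164⌋ = 12.
With m₀=0, d₀=1 and mₖ₊₁ = dₖaₖ − mₖ, dₖ₊₁ = (n − mₖ₊₁²)/dₖ, aₖ₊₁ = ⌊(a₀+mₖ₊₁)/dₖ₊₁⌋:
  k=1: m=12, d=20, a=1
  k=2: m=8, d=5, a=4
  k=3: m=12, d=4, a=6
  k=4: m=12, d=5, a=4
  k=5: m=8, d=20, a=1
  k=6: m=12, d=1, a=24
d=1 and a=2a₀=24 at k=6, so the next step gives (m, d) = (12, 20) again — its k=1 value — and the period has length 6.

[12; 1, 4, 6, 4, 1, 24]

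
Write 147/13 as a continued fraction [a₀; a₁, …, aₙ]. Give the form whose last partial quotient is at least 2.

147 = 11×13 + 4
13 = 3×4 + 1
4 = 4×1 + 0  (stop)
So 147/13 = [11; 3, 4].

[11; 3, 4]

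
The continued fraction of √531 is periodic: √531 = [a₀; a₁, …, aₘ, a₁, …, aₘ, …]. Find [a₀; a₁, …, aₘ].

[23; 23, 46]

a₀ = ⌊√531⌋ = 23.
With m₀=0, d₀=1 and mₖ₊₁ = dₖaₖ − mₖ, dₖ₊₁ = (n − mₖ₊₁²)/dₖ, aₖ₊₁ = ⌊(a₀+mₖ₊₁)/dₖ₊₁⌋:
  k=1: m=23, d=2, a=23
  k=2: m=23, d=1, a=46
d=1 and a=2a₀=46 at k=2, so the next step gives (m, d) = (23, 2) again — its k=1 value — and the period has length 2.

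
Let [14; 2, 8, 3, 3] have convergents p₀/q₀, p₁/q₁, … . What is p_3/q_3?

767/53

Using pₖ = aₖpₖ₋₁ + pₖ₋₂, qₖ = aₖqₖ₋₁ + qₖ₋₂ (with p₋₁=1, p₋₂=0, q₋₁=0, q₋₂=1):
  k=0: a=14, p=14, q=1
  k=1: a=2, p=29, q=2
  k=2: a=8, p=246, q=17
  k=3: a=3, p=767, q=53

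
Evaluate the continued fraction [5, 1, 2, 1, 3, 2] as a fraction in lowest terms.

Fold from the inside: start with 2/1.
  3 + 1/2 = 7/2
  1 + 2/7 = 9/7
  2 + 7/9 = 25/9
  1 + 9/25 = 34/25
  5 + 25/34 = 195/34

195/34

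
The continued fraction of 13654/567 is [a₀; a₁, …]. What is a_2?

13654 = 24·567 + 46   →  a_0 = 24
567 = 12·46 + 15   →  a_1 = 12
46 = 3·15 + 1   →  a_2 = 3

3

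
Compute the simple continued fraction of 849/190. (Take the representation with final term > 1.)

849 = 4×190 + 89
190 = 2×89 + 12
89 = 7×12 + 5
12 = 2×5 + 2
5 = 2×2 + 1
2 = 2×1 + 0  (stop)
So 849/190 = [4; 2, 7, 2, 2, 2].

[4; 2, 7, 2, 2, 2]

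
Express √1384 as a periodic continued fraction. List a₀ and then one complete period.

[37; 4, 1, 17, 1, 4, 74]

a₀ = ⌊√1384⌋ = 37.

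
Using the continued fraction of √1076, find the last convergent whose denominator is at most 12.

√1076 = [32; 1, 4, 16, 4, 1, 64, …] (period length 6).
Convergents:
  p_0/q_0 = 32/1
  p_1/q_1 = 33/1
  p_2/q_2 = 164/5
  p_3/q_3 = 2657/81
q_2 = 5 ≤ 12 < 81 = q_3, so the answer is 164/5.

164/5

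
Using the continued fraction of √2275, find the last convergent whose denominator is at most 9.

143/3

√2275 = [47; 1, 2, 3, 2, 1, 94, …] (period length 6).
Convergents:
  p_0/q_0 = 47/1
  p_1/q_1 = 48/1
  p_2/q_2 = 143/3
  p_3/q_3 = 477/10
q_2 = 3 ≤ 9 < 10 = q_3, so the answer is 143/3.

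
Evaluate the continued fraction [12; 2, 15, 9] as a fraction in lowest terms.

3508/281

Fold from the inside: start with 9/1.
  15 + 1/9 = 136/9
  2 + 9/136 = 281/136
  12 + 136/281 = 3508/281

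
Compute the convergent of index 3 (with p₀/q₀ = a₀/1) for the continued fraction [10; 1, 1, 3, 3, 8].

Using pₖ = aₖpₖ₋₁ + pₖ₋₂, qₖ = aₖqₖ₋₁ + qₖ₋₂ (with p₋₁=1, p₋₂=0, q₋₁=0, q₋₂=1):
  k=0: a=10, p=10, q=1
  k=1: a=1, p=11, q=1
  k=2: a=1, p=21, q=2
  k=3: a=3, p=74, q=7

74/7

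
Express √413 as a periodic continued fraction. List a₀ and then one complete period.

[20; 3, 9, 1, 4, 1, 9, 3, 40]

a₀ = ⌊√413⌋ = 20.
With m₀=0, d₀=1 and mₖ₊₁ = dₖaₖ − mₖ, dₖ₊₁ = (n − mₖ₊₁²)/dₖ, aₖ₊₁ = ⌊(a₀+mₖ₊₁)/dₖ₊₁⌋:
  k=1: m=20, d=13, a=3
  k=2: m=19, d=4, a=9
  k=3: m=17, d=31, a=1
  k=4: m=14, d=7, a=4
  k=5: m=14, d=31, a=1
  k=6: m=17, d=4, a=9
  k=7: m=19, d=13, a=3
  k=8: m=20, d=1, a=40
d=1 and a=2a₀=40 at k=8, so the next step gives (m, d) = (20, 13) again — its k=1 value — and the period has length 8.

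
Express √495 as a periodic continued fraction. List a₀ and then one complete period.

[22; 4, 44]

a₀ = ⌊√495⌋ = 22.
With m₀=0, d₀=1 and mₖ₊₁ = dₖaₖ − mₖ, dₖ₊₁ = (n − mₖ₊₁²)/dₖ, aₖ₊₁ = ⌊(a₀+mₖ₊₁)/dₖ₊₁⌋:
  k=1: m=22, d=11, a=4
  k=2: m=22, d=1, a=44
d=1 and a=2a₀=44 at k=2, so the next step gives (m, d) = (22, 11) again — its k=1 value — and the period has length 2.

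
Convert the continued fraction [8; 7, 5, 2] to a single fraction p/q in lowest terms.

Using pₖ = aₖpₖ₋₁ + pₖ₋₂ and qₖ = aₖqₖ₋₁ + qₖ₋₂:
  k=0: a=8, p=8, q=1
  k=1: a=7, p=57, q=7
  k=2: a=5, p=293, q=36
  k=3: a=2, p=643, q=79

643/79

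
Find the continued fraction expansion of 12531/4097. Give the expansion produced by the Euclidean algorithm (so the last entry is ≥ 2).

12531 = 3*4097 + 240
4097 = 17*240 + 17
240 = 14*17 + 2
17 = 8*2 + 1
2 = 2*1 + 0  (stop)
So 12531/4097 = [3; 17, 14, 8, 2].

[3; 17, 14, 8, 2]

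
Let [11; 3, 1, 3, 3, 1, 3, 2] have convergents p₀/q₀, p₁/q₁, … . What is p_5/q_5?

721/64

Using pₖ = aₖpₖ₋₁ + pₖ₋₂, qₖ = aₖqₖ₋₁ + qₖ₋₂ (with p₋₁=1, p₋₂=0, q₋₁=0, q₋₂=1):
  k=0: a=11, p=11, q=1
  k=1: a=3, p=34, q=3
  k=2: a=1, p=45, q=4
  k=3: a=3, p=169, q=15
  k=4: a=3, p=552, q=49
  k=5: a=1, p=721, q=64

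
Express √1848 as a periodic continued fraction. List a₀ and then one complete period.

[42; 1, 84]

a₀ = ⌊√1848⌋ = 42.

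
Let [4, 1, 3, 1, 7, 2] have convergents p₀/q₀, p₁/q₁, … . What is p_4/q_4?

187/39

Using pₖ = aₖpₖ₋₁ + pₖ₋₂, qₖ = aₖqₖ₋₁ + qₖ₋₂ (with p₋₁=1, p₋₂=0, q₋₁=0, q₋₂=1):
  k=0: a=4, p=4, q=1
  k=1: a=1, p=5, q=1
  k=2: a=3, p=19, q=4
  k=3: a=1, p=24, q=5
  k=4: a=7, p=187, q=39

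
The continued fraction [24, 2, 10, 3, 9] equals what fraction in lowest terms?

14833/606

Using pₖ = aₖpₖ₋₁ + pₖ₋₂ and qₖ = aₖqₖ₋₁ + qₖ₋₂:
  k=0: a=24, p=24, q=1
  k=1: a=2, p=49, q=2
  k=2: a=10, p=514, q=21
  k=3: a=3, p=1591, q=65
  k=4: a=9, p=14833, q=606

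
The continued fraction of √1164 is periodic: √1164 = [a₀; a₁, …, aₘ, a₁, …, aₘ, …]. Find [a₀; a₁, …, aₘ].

[34; 8, 1, 1, 16, 1, 1, 8, 68]

a₀ = ⌊√1164⌋ = 34.
With m₀=0, d₀=1 and mₖ₊₁ = dₖaₖ − mₖ, dₖ₊₁ = (n − mₖ₊₁²)/dₖ, aₖ₊₁ = ⌊(a₀+mₖ₊₁)/dₖ₊₁⌋:
  k=1: m=34, d=8, a=8
  k=2: m=30, d=33, a=1
  k=3: m=3, d=35, a=1
  k=4: m=32, d=4, a=16
  k=5: m=32, d=35, a=1
  k=6: m=3, d=33, a=1
  k=7: m=30, d=8, a=8
  k=8: m=34, d=1, a=68
d=1 and a=2a₀=68 at k=8, so the next step gives (m, d) = (34, 8) again — its k=1 value — and the period has length 8.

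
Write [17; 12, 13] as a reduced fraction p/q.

2682/157

Using pₖ = aₖpₖ₋₁ + pₖ₋₂ and qₖ = aₖqₖ₋₁ + qₖ₋₂:
  k=0: a=17, p=17, q=1
  k=1: a=12, p=205, q=12
  k=2: a=13, p=2682, q=157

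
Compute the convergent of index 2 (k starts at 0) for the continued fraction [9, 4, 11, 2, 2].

Using pₖ = aₖpₖ₋₁ + pₖ₋₂, qₖ = aₖqₖ₋₁ + qₖ₋₂ (with p₋₁=1, p₋₂=0, q₋₁=0, q₋₂=1):
  k=0: a=9, p=9, q=1
  k=1: a=4, p=37, q=4
  k=2: a=11, p=416, q=45

416/45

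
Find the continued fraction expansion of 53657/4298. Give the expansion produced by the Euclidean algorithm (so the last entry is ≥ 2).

53657 = 12*4298 + 2081
4298 = 2*2081 + 136
2081 = 15*136 + 41
136 = 3*41 + 13
41 = 3*13 + 2
13 = 6*2 + 1
2 = 2*1 + 0  (stop)
So 53657/4298 = [12; 2, 15, 3, 3, 6, 2].

[12; 2, 15, 3, 3, 6, 2]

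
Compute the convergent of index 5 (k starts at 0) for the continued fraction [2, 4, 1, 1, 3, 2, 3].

Using pₖ = aₖpₖ₋₁ + pₖ₋₂, qₖ = aₖqₖ₋₁ + qₖ₋₂ (with p₋₁=1, p₋₂=0, q₋₁=0, q₋₂=1):
  k=0: a=2, p=2, q=1
  k=1: a=4, p=9, q=4
  k=2: a=1, p=11, q=5
  k=3: a=1, p=20, q=9
  k=4: a=3, p=71, q=32
  k=5: a=2, p=162, q=73

162/73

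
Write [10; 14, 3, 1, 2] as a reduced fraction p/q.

1581/157

Using pₖ = aₖpₖ₋₁ + pₖ₋₂ and qₖ = aₖqₖ₋₁ + qₖ₋₂:
  k=0: a=10, p=10, q=1
  k=1: a=14, p=141, q=14
  k=2: a=3, p=433, q=43
  k=3: a=1, p=574, q=57
  k=4: a=2, p=1581, q=157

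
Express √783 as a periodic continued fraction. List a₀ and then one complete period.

[27; 1, 54]

a₀ = ⌊√783⌋ = 27.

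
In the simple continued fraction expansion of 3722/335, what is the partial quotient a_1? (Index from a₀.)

3722 = 11·335 + 37   →  a_0 = 11
335 = 9·37 + 2   →  a_1 = 9

9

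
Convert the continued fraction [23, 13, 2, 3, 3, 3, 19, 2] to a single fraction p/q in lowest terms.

Fold from the inside: start with 2/1.
  19 + 1/2 = 39/2
  3 + 2/39 = 119/39
  3 + 39/119 = 396/119
  3 + 119/396 = 1307/396
  2 + 396/1307 = 3010/1307
  13 + 1307/3010 = 40437/3010
  23 + 3010/40437 = 933061/40437

933061/40437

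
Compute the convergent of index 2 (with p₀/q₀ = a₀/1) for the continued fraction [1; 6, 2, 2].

15/13

Using pₖ = aₖpₖ₋₁ + pₖ₋₂, qₖ = aₖqₖ₋₁ + qₖ₋₂ (with p₋₁=1, p₋₂=0, q₋₁=0, q₋₂=1):
  k=0: a=1, p=1, q=1
  k=1: a=6, p=7, q=6
  k=2: a=2, p=15, q=13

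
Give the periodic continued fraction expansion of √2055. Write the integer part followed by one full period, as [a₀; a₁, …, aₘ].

[45; 3, 90]

a₀ = ⌊√2055⌋ = 45.
With m₀=0, d₀=1 and mₖ₊₁ = dₖaₖ − mₖ, dₖ₊₁ = (n − mₖ₊₁²)/dₖ, aₖ₊₁ = ⌊(a₀+mₖ₊₁)/dₖ₊₁⌋:
  k=1: m=45, d=30, a=3
  k=2: m=45, d=1, a=90
d=1 and a=2a₀=90 at k=2, so the next step gives (m, d) = (45, 30) again — its k=1 value — and the period has length 2.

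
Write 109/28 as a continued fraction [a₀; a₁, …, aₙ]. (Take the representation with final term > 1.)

[3; 1, 8, 3]

109 = 3*28 + 25
28 = 1*25 + 3
25 = 8*3 + 1
3 = 3*1 + 0  (stop)
So 109/28 = [3; 1, 8, 3].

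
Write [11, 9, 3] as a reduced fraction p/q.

Fold from the inside: start with 3/1.
  9 + 1/3 = 28/3
  11 + 3/28 = 311/28

311/28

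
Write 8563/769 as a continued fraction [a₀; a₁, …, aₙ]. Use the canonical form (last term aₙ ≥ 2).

8563 = 11·769 + 104
769 = 7·104 + 41
104 = 2·41 + 22
41 = 1·22 + 19
22 = 1·19 + 3
19 = 6·3 + 1
3 = 3·1 + 0  (stop)
So 8563/769 = [11; 7, 2, 1, 1, 6, 3].

[11; 7, 2, 1, 1, 6, 3]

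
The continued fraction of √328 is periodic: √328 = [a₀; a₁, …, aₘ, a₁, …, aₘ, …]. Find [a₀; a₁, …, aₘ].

[18; 9, 36]

a₀ = ⌊√328⌋ = 18.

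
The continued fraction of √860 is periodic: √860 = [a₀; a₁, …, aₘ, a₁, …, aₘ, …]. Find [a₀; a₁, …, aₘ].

a₀ = ⌊√860⌋ = 29.
With m₀=0, d₀=1 and mₖ₊₁ = dₖaₖ − mₖ, dₖ₊₁ = (n − mₖ₊₁²)/dₖ, aₖ₊₁ = ⌊(a₀+mₖ₊₁)/dₖ₊₁⌋:
  k=1: m=29, d=19, a=3
  k=2: m=28, d=4, a=14
  k=3: m=28, d=19, a=3
  k=4: m=29, d=1, a=58
d=1 and a=2a₀=58 at k=4, so the next step gives (m, d) = (29, 19) again — its k=1 value — and the period has length 4.

[29; 3, 14, 3, 58]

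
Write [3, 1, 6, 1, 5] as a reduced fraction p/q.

182/47

Using pₖ = aₖpₖ₋₁ + pₖ₋₂ and qₖ = aₖqₖ₋₁ + qₖ₋₂:
  k=0: a=3, p=3, q=1
  k=1: a=1, p=4, q=1
  k=2: a=6, p=27, q=7
  k=3: a=1, p=31, q=8
  k=4: a=5, p=182, q=47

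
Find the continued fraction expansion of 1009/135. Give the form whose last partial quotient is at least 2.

[7; 2, 9, 7]

1009 = 7·135 + 64
135 = 2·64 + 7
64 = 9·7 + 1
7 = 7·1 + 0  (stop)
So 1009/135 = [7; 2, 9, 7].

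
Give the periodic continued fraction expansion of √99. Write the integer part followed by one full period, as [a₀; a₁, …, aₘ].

a₀ = ⌊√99⌋ = 9.
With m₀=0, d₀=1 and mₖ₊₁ = dₖaₖ − mₖ, dₖ₊₁ = (n − mₖ₊₁²)/dₖ, aₖ₊₁ = ⌊(a₀+mₖ₊₁)/dₖ₊₁⌋:
  k=1: m=9, d=18, a=1
  k=2: m=9, d=1, a=18
d=1 and a=2a₀=18 at k=2, so the next step gives (m, d) = (9, 18) again — its k=1 value — and the period has length 2.

[9; 1, 18]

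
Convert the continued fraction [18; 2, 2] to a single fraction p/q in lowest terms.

92/5

Fold from the inside: start with 2/1.
  2 + 1/2 = 5/2
  18 + 2/5 = 92/5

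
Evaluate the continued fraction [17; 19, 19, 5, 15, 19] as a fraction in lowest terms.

Using pₖ = aₖpₖ₋₁ + pₖ₋₂ and qₖ = aₖqₖ₋₁ + qₖ₋₂:
  k=0: a=17, p=17, q=1
  k=1: a=19, p=324, q=19
  k=2: a=19, p=6173, q=362
  k=3: a=5, p=31189, q=1829
  k=4: a=15, p=474008, q=27797
  k=5: a=19, p=9037341, q=529972

9037341/529972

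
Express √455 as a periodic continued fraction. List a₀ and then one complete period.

a₀ = ⌊√455⌋ = 21.
With m₀=0, d₀=1 and mₖ₊₁ = dₖaₖ − mₖ, dₖ₊₁ = (n − mₖ₊₁²)/dₖ, aₖ₊₁ = ⌊(a₀+mₖ₊₁)/dₖ₊₁⌋:
  k=1: m=21, d=14, a=3
  k=2: m=21, d=1, a=42
d=1 and a=2a₀=42 at k=2, so the next step gives (m, d) = (21, 14) again — its k=1 value — and the period has length 2.

[21; 3, 42]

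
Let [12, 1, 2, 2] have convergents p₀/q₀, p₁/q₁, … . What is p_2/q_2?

38/3

Using pₖ = aₖpₖ₋₁ + pₖ₋₂, qₖ = aₖqₖ₋₁ + qₖ₋₂ (with p₋₁=1, p₋₂=0, q₋₁=0, q₋₂=1):
  k=0: a=12, p=12, q=1
  k=1: a=1, p=13, q=1
  k=2: a=2, p=38, q=3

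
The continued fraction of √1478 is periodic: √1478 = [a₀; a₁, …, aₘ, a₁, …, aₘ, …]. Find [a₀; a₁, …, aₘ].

a₀ = ⌊√1478⌋ = 38.
With m₀=0, d₀=1 and mₖ₊₁ = dₖaₖ − mₖ, dₖ₊₁ = (n − mₖ₊₁²)/dₖ, aₖ₊₁ = ⌊(a₀+mₖ₊₁)/dₖ₊₁⌋:
  k=1: m=38, d=34, a=2
  k=2: m=30, d=17, a=4
  k=3: m=38, d=2, a=38
  k=4: m=38, d=17, a=4
  k=5: m=30, d=34, a=2
  k=6: m=38, d=1, a=76
d=1 and a=2a₀=76 at k=6, so the next step gives (m, d) = (38, 34) again — its k=1 value — and the period has length 6.

[38; 2, 4, 38, 4, 2, 76]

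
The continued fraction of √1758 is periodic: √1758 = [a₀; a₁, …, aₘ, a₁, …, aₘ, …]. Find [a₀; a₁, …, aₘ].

[41; 1, 12, 1, 82]

a₀ = ⌊√1758⌋ = 41.
With m₀=0, d₀=1 and mₖ₊₁ = dₖaₖ − mₖ, dₖ₊₁ = (n − mₖ₊₁²)/dₖ, aₖ₊₁ = ⌊(a₀+mₖ₊₁)/dₖ₊₁⌋:
  k=1: m=41, d=77, a=1
  k=2: m=36, d=6, a=12
  k=3: m=36, d=77, a=1
  k=4: m=41, d=1, a=82
d=1 and a=2a₀=82 at k=4, so the next step gives (m, d) = (41, 77) again — its k=1 value — and the period has length 4.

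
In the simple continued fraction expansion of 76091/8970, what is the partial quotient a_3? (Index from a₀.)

16

76091 = 8·8970 + 4331   →  a_0 = 8
8970 = 2·4331 + 308   →  a_1 = 2
4331 = 14·308 + 19   →  a_2 = 14
308 = 16·19 + 4   →  a_3 = 16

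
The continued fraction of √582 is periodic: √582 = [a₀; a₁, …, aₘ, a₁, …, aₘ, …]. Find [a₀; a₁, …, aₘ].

[24; 8, 48]

a₀ = ⌊√582⌋ = 24.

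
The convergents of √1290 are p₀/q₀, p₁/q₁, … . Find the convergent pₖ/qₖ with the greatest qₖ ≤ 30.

431/12

√1290 = [35; 1, 10, 1, 70, …] (period length 4).
Convergents:
  p_0/q_0 = 35/1
  p_1/q_1 = 36/1
  p_2/q_2 = 395/11
  p_3/q_3 = 431/12
  p_4/q_4 = 30565/851
q_3 = 12 ≤ 30 < 851 = q_4, so the answer is 431/12.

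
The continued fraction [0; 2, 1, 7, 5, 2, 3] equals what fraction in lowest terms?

311/895

Fold from the inside: start with 3/1.
  2 + 1/3 = 7/3
  5 + 3/7 = 38/7
  7 + 7/38 = 273/38
  1 + 38/273 = 311/273
  2 + 273/311 = 895/311
  0 + 311/895 = 311/895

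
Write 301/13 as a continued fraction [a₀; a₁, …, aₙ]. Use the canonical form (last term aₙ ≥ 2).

301 = 23·13 + 2
13 = 6·2 + 1
2 = 2·1 + 0  (stop)
So 301/13 = [23; 6, 2].

[23; 6, 2]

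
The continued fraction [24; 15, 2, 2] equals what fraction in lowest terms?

1853/77

Fold from the inside: start with 2/1.
  2 + 1/2 = 5/2
  15 + 2/5 = 77/5
  24 + 5/77 = 1853/77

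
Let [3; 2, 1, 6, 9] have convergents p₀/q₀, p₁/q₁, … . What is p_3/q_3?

Using pₖ = aₖpₖ₋₁ + pₖ₋₂, qₖ = aₖqₖ₋₁ + qₖ₋₂ (with p₋₁=1, p₋₂=0, q₋₁=0, q₋₂=1):
  k=0: a=3, p=3, q=1
  k=1: a=2, p=7, q=2
  k=2: a=1, p=10, q=3
  k=3: a=6, p=67, q=20

67/20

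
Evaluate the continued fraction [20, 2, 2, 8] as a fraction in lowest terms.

857/42

Using pₖ = aₖpₖ₋₁ + pₖ₋₂ and qₖ = aₖqₖ₋₁ + qₖ₋₂:
  k=0: a=20, p=20, q=1
  k=1: a=2, p=41, q=2
  k=2: a=2, p=102, q=5
  k=3: a=8, p=857, q=42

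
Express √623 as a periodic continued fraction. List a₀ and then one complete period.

[24; 1, 23, 1, 48]

a₀ = ⌊√623⌋ = 24.
With m₀=0, d₀=1 and mₖ₊₁ = dₖaₖ − mₖ, dₖ₊₁ = (n − mₖ₊₁²)/dₖ, aₖ₊₁ = ⌊(a₀+mₖ₊₁)/dₖ₊₁⌋:
  k=1: m=24, d=47, a=1
  k=2: m=23, d=2, a=23
  k=3: m=23, d=47, a=1
  k=4: m=24, d=1, a=48
d=1 and a=2a₀=48 at k=4, so the next step gives (m, d) = (24, 47) again — its k=1 value — and the period has length 4.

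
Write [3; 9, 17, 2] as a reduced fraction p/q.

986/317

Using pₖ = aₖpₖ₋₁ + pₖ₋₂ and qₖ = aₖqₖ₋₁ + qₖ₋₂:
  k=0: a=3, p=3, q=1
  k=1: a=9, p=28, q=9
  k=2: a=17, p=479, q=154
  k=3: a=2, p=986, q=317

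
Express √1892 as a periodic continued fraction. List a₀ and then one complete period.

a₀ = ⌊√1892⌋ = 43.
With m₀=0, d₀=1 and mₖ₊₁ = dₖaₖ − mₖ, dₖ₊₁ = (n − mₖ₊₁²)/dₖ, aₖ₊₁ = ⌊(a₀+mₖ₊₁)/dₖ₊₁⌋:
  k=1: m=43, d=43, a=2
  k=2: m=43, d=1, a=86
d=1 and a=2a₀=86 at k=2, so the next step gives (m, d) = (43, 43) again — its k=1 value — and the period has length 2.

[43; 2, 86]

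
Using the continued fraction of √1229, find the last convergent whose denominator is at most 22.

631/18

√1229 = [35; 17, 1, 1, 17, 70, …] (period length 5).
Convergents:
  p_0/q_0 = 35/1
  p_1/q_1 = 596/17
  p_2/q_2 = 631/18
  p_3/q_3 = 1227/35
q_2 = 18 ≤ 22 < 35 = q_3, so the answer is 631/18.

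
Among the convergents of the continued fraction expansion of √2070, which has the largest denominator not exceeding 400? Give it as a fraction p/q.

16561/364

√2070 = [45; 2, 90, …] (period length 2).
Convergents:
  p_0/q_0 = 45/1
  p_1/q_1 = 91/2
  p_2/q_2 = 8235/181
  p_3/q_3 = 16561/364
  p_4/q_4 = 1498725/32941
q_3 = 364 ≤ 400 < 32941 = q_4, so the answer is 16561/364.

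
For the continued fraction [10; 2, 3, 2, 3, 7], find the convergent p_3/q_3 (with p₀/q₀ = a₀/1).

167/16

Using pₖ = aₖpₖ₋₁ + pₖ₋₂, qₖ = aₖqₖ₋₁ + qₖ₋₂ (with p₋₁=1, p₋₂=0, q₋₁=0, q₋₂=1):
  k=0: a=10, p=10, q=1
  k=1: a=2, p=21, q=2
  k=2: a=3, p=73, q=7
  k=3: a=2, p=167, q=16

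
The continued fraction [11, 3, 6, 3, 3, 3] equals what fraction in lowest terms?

7435/657

Using pₖ = aₖpₖ₋₁ + pₖ₋₂ and qₖ = aₖqₖ₋₁ + qₖ₋₂:
  k=0: a=11, p=11, q=1
  k=1: a=3, p=34, q=3
  k=2: a=6, p=215, q=19
  k=3: a=3, p=679, q=60
  k=4: a=3, p=2252, q=199
  k=5: a=3, p=7435, q=657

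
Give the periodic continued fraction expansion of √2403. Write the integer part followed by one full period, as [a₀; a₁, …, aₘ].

[49; 49, 98]

a₀ = ⌊√2403⌋ = 49.
With m₀=0, d₀=1 and mₖ₊₁ = dₖaₖ − mₖ, dₖ₊₁ = (n − mₖ₊₁²)/dₖ, aₖ₊₁ = ⌊(a₀+mₖ₊₁)/dₖ₊₁⌋:
  k=1: m=49, d=2, a=49
  k=2: m=49, d=1, a=98
d=1 and a=2a₀=98 at k=2, so the next step gives (m, d) = (49, 2) again — its k=1 value — and the period has length 2.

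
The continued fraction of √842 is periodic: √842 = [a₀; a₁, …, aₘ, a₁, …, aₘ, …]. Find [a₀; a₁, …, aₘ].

a₀ = ⌊√842⌋ = 29.
With m₀=0, d₀=1 and mₖ₊₁ = dₖaₖ − mₖ, dₖ₊₁ = (n − mₖ₊₁²)/dₖ, aₖ₊₁ = ⌊(a₀+mₖ₊₁)/dₖ₊₁⌋:
  k=1: m=29, d=1, a=58
d=1 and a=2a₀=58 at k=1, so the next step gives (m, d) = (29, 1) again — its k=1 value — and the period has length 1.

[29; 58]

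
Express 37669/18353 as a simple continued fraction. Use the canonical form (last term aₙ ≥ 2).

37669 = 2*18353 + 963
18353 = 19*963 + 56
963 = 17*56 + 11
56 = 5*11 + 1
11 = 11*1 + 0  (stop)
So 37669/18353 = [2; 19, 17, 5, 11].

[2; 19, 17, 5, 11]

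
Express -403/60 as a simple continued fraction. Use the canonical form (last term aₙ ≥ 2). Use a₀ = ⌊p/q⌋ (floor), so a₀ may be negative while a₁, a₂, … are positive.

[-7; 3, 1, 1, 8]

-403 = -7×60 + 17
60 = 3×17 + 9
17 = 1×9 + 8
9 = 1×8 + 1
8 = 8×1 + 0  (stop)
So -403/60 = [-7; 3, 1, 1, 8].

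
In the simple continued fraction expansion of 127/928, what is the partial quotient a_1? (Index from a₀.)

127 = 0·928 + 127   →  a_0 = 0
928 = 7·127 + 39   →  a_1 = 7

7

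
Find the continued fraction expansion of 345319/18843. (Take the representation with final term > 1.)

[18; 3, 15, 16, 3, 8]

345319 = 18*18843 + 6145
18843 = 3*6145 + 408
6145 = 15*408 + 25
408 = 16*25 + 8
25 = 3*8 + 1
8 = 8*1 + 0  (stop)
So 345319/18843 = [18; 3, 15, 16, 3, 8].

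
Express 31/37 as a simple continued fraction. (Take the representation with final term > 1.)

31 = 0*37 + 31
37 = 1*31 + 6
31 = 5*6 + 1
6 = 6*1 + 0  (stop)
So 31/37 = [0; 1, 5, 6].

[0; 1, 5, 6]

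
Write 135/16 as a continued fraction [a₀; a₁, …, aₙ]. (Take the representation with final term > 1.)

[8; 2, 3, 2]

135 = 8×16 + 7
16 = 2×7 + 2
7 = 3×2 + 1
2 = 2×1 + 0  (stop)
So 135/16 = [8; 2, 3, 2].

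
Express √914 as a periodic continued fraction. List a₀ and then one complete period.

a₀ = ⌊√914⌋ = 30.
With m₀=0, d₀=1 and mₖ₊₁ = dₖaₖ − mₖ, dₖ₊₁ = (n − mₖ₊₁²)/dₖ, aₖ₊₁ = ⌊(a₀+mₖ₊₁)/dₖ₊₁⌋:
  k=1: m=30, d=14, a=4
  k=2: m=26, d=17, a=3
  k=3: m=25, d=17, a=3
  k=4: m=26, d=14, a=4
  k=5: m=30, d=1, a=60
d=1 and a=2a₀=60 at k=5, so the next step gives (m, d) = (30, 14) again — its k=1 value — and the period has length 5.

[30; 4, 3, 3, 4, 60]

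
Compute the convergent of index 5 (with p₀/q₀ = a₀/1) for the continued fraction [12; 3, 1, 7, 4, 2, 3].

Using pₖ = aₖpₖ₋₁ + pₖ₋₂, qₖ = aₖqₖ₋₁ + qₖ₋₂ (with p₋₁=1, p₋₂=0, q₋₁=0, q₋₂=1):
  k=0: a=12, p=12, q=1
  k=1: a=3, p=37, q=3
  k=2: a=1, p=49, q=4
  k=3: a=7, p=380, q=31
  k=4: a=4, p=1569, q=128
  k=5: a=2, p=3518, q=287

3518/287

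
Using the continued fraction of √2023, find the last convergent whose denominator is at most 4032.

180091/4004

√2023 = [44; 1, 43, 1, 88, …] (period length 4).
Convergents:
  p_0/q_0 = 44/1
  p_1/q_1 = 45/1
  p_2/q_2 = 1979/44
  p_3/q_3 = 2024/45
  p_4/q_4 = 180091/4004
  p_5/q_5 = 182115/4049
q_4 = 4004 ≤ 4032 < 4049 = q_5, so the answer is 180091/4004.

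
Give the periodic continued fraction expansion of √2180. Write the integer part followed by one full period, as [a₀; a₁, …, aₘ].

a₀ = ⌊√2180⌋ = 46.
With m₀=0, d₀=1 and mₖ₊₁ = dₖaₖ − mₖ, dₖ₊₁ = (n − mₖ₊₁²)/dₖ, aₖ₊₁ = ⌊(a₀+mₖ₊₁)/dₖ₊₁⌋:
  k=1: m=46, d=64, a=1
  k=2: m=18, d=29, a=2
  k=3: m=40, d=20, a=4
  k=4: m=40, d=29, a=2
  k=5: m=18, d=64, a=1
  k=6: m=46, d=1, a=92
d=1 and a=2a₀=92 at k=6, so the next step gives (m, d) = (46, 64) again — its k=1 value — and the period has length 6.

[46; 1, 2, 4, 2, 1, 92]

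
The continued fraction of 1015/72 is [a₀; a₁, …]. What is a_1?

1015 = 14·72 + 7   →  a_0 = 14
72 = 10·7 + 2   →  a_1 = 10

10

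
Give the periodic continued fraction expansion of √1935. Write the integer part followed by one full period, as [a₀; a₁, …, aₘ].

a₀ = ⌊√1935⌋ = 43.

[43; 1, 86]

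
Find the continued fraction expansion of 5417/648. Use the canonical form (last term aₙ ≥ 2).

5417 = 8·648 + 233
648 = 2·233 + 182
233 = 1·182 + 51
182 = 3·51 + 29
51 = 1·29 + 22
29 = 1·22 + 7
22 = 3·7 + 1
7 = 7·1 + 0  (stop)
So 5417/648 = [8; 2, 1, 3, 1, 1, 3, 7].

[8; 2, 1, 3, 1, 1, 3, 7]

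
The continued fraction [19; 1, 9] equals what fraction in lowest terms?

199/10

Fold from the inside: start with 9/1.
  1 + 1/9 = 10/9
  19 + 9/10 = 199/10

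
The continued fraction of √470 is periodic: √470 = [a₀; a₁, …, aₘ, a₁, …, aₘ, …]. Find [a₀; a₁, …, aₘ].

[21; 1, 2, 8, 2, 1, 42]

a₀ = ⌊√470⌋ = 21.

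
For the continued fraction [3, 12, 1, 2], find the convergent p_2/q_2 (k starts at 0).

40/13

Using pₖ = aₖpₖ₋₁ + pₖ₋₂, qₖ = aₖqₖ₋₁ + qₖ₋₂ (with p₋₁=1, p₋₂=0, q₋₁=0, q₋₂=1):
  k=0: a=3, p=3, q=1
  k=1: a=12, p=37, q=12
  k=2: a=1, p=40, q=13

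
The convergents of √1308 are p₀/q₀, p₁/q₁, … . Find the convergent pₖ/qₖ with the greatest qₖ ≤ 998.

√1308 = [36; 6, 72, …] (period length 2).
Convergents:
  p_0/q_0 = 36/1
  p_1/q_1 = 217/6
  p_2/q_2 = 15660/433
  p_3/q_3 = 94177/2604
q_2 = 433 ≤ 998 < 2604 = q_3, so the answer is 15660/433.

15660/433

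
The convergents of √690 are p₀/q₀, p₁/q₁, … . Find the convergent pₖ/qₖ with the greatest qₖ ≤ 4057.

76886/2927

√690 = [26; 3, 1, 2, 1, 3, 52, …] (period length 6).
Convergents:
  p_0/q_0 = 26/1
  p_1/q_1 = 79/3
  p_2/q_2 = 105/4
  p_3/q_3 = 289/11
  p_4/q_4 = 394/15
  p_5/q_5 = 1471/56
  p_6/q_6 = 76886/2927
  p_7/q_7 = 232129/8837
q_6 = 2927 ≤ 4057 < 8837 = q_7, so the answer is 76886/2927.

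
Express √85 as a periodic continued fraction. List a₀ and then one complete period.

[9; 4, 1, 1, 4, 18]

a₀ = ⌊√85⌋ = 9.
With m₀=0, d₀=1 and mₖ₊₁ = dₖaₖ − mₖ, dₖ₊₁ = (n − mₖ₊₁²)/dₖ, aₖ₊₁ = ⌊(a₀+mₖ₊₁)/dₖ₊₁⌋:
  k=1: m=9, d=4, a=4
  k=2: m=7, d=9, a=1
  k=3: m=2, d=9, a=1
  k=4: m=7, d=4, a=4
  k=5: m=9, d=1, a=18
d=1 and a=2a₀=18 at k=5, so the next step gives (m, d) = (9, 4) again — its k=1 value — and the period has length 5.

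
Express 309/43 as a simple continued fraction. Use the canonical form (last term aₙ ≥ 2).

[7; 5, 2, 1, 2]

309 = 7·43 + 8
43 = 5·8 + 3
8 = 2·3 + 2
3 = 1·2 + 1
2 = 2·1 + 0  (stop)
So 309/43 = [7; 5, 2, 1, 2].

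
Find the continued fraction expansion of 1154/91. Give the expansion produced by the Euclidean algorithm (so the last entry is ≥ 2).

1154 = 12*91 + 62
91 = 1*62 + 29
62 = 2*29 + 4
29 = 7*4 + 1
4 = 4*1 + 0  (stop)
So 1154/91 = [12; 1, 2, 7, 4].

[12; 1, 2, 7, 4]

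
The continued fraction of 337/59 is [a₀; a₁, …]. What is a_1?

337 = 5·59 + 42   →  a_0 = 5
59 = 1·42 + 17   →  a_1 = 1

1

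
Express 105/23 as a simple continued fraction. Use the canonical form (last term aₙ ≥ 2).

105 = 4×23 + 13
23 = 1×13 + 10
13 = 1×10 + 3
10 = 3×3 + 1
3 = 3×1 + 0  (stop)
So 105/23 = [4; 1, 1, 3, 3].

[4; 1, 1, 3, 3]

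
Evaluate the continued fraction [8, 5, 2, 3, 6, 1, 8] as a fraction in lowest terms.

20092/2455

Fold from the inside: start with 8/1.
  1 + 1/8 = 9/8
  6 + 8/9 = 62/9
  3 + 9/62 = 195/62
  2 + 62/195 = 452/195
  5 + 195/452 = 2455/452
  8 + 452/2455 = 20092/2455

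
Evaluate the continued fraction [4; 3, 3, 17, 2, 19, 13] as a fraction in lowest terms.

389360/90537

Fold from the inside: start with 13/1.
  19 + 1/13 = 248/13
  2 + 13/248 = 509/248
  17 + 248/509 = 8901/509
  3 + 509/8901 = 27212/8901
  3 + 8901/27212 = 90537/27212
  4 + 27212/90537 = 389360/90537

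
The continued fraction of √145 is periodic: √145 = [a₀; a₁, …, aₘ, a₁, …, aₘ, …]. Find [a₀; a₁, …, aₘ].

a₀ = ⌊√145⌋ = 12.
With m₀=0, d₀=1 and mₖ₊₁ = dₖaₖ − mₖ, dₖ₊₁ = (n − mₖ₊₁²)/dₖ, aₖ₊₁ = ⌊(a₀+mₖ₊₁)/dₖ₊₁⌋:
  k=1: m=12, d=1, a=24
d=1 and a=2a₀=24 at k=1, so the next step gives (m, d) = (12, 1) again — its k=1 value — and the period has length 1.

[12; 24]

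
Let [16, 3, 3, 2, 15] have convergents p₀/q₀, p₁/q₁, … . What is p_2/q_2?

Using pₖ = aₖpₖ₋₁ + pₖ₋₂, qₖ = aₖqₖ₋₁ + qₖ₋₂ (with p₋₁=1, p₋₂=0, q₋₁=0, q₋₂=1):
  k=0: a=16, p=16, q=1
  k=1: a=3, p=49, q=3
  k=2: a=3, p=163, q=10

163/10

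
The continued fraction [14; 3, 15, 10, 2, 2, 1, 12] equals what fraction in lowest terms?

Fold from the inside: start with 12/1.
  1 + 1/12 = 13/12
  2 + 12/13 = 38/13
  2 + 13/38 = 89/38
  10 + 38/89 = 928/89
  15 + 89/928 = 14009/928
  3 + 928/14009 = 42955/14009
  14 + 14009/42955 = 615379/42955

615379/42955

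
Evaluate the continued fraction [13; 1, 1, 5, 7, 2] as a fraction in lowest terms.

2289/169

Using pₖ = aₖpₖ₋₁ + pₖ₋₂ and qₖ = aₖqₖ₋₁ + qₖ₋₂:
  k=0: a=13, p=13, q=1
  k=1: a=1, p=14, q=1
  k=2: a=1, p=27, q=2
  k=3: a=5, p=149, q=11
  k=4: a=7, p=1070, q=79
  k=5: a=2, p=2289, q=169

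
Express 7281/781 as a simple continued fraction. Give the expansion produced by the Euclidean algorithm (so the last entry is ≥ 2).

7281 = 9*781 + 252
781 = 3*252 + 25
252 = 10*25 + 2
25 = 12*2 + 1
2 = 2*1 + 0  (stop)
So 7281/781 = [9; 3, 10, 12, 2].

[9; 3, 10, 12, 2]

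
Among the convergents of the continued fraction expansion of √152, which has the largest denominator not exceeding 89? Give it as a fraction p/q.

900/73

√152 = [12; 3, 24, …] (period length 2).
Convergents:
  p_0/q_0 = 12/1
  p_1/q_1 = 37/3
  p_2/q_2 = 900/73
  p_3/q_3 = 2737/222
q_2 = 73 ≤ 89 < 222 = q_3, so the answer is 900/73.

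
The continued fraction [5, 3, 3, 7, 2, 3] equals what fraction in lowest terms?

2868/541

Fold from the inside: start with 3/1.
  2 + 1/3 = 7/3
  7 + 3/7 = 52/7
  3 + 7/52 = 163/52
  3 + 52/163 = 541/163
  5 + 163/541 = 2868/541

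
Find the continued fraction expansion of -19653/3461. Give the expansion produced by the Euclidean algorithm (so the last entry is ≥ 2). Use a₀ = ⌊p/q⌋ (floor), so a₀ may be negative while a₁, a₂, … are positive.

[-6; 3, 9, 8, 7, 2]

-19653 = -6×3461 + 1113
3461 = 3×1113 + 122
1113 = 9×122 + 15
122 = 8×15 + 2
15 = 7×2 + 1
2 = 2×1 + 0  (stop)
So -19653/3461 = [-6; 3, 9, 8, 7, 2].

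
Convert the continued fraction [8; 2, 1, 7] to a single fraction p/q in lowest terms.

Fold from the inside: start with 7/1.
  1 + 1/7 = 8/7
  2 + 7/8 = 23/8
  8 + 8/23 = 192/23

192/23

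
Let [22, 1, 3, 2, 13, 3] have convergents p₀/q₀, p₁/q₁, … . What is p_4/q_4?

2756/121

Using pₖ = aₖpₖ₋₁ + pₖ₋₂, qₖ = aₖqₖ₋₁ + qₖ₋₂ (with p₋₁=1, p₋₂=0, q₋₁=0, q₋₂=1):
  k=0: a=22, p=22, q=1
  k=1: a=1, p=23, q=1
  k=2: a=3, p=91, q=4
  k=3: a=2, p=205, q=9
  k=4: a=13, p=2756, q=121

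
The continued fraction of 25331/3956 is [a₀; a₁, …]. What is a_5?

3

25331 = 6·3956 + 1595   →  a_0 = 6
3956 = 2·1595 + 766   →  a_1 = 2
1595 = 2·766 + 63   →  a_2 = 2
766 = 12·63 + 10   →  a_3 = 12
63 = 6·10 + 3   →  a_4 = 6
10 = 3·3 + 1   →  a_5 = 3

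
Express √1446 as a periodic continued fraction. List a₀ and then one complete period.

[38; 38, 76]

a₀ = ⌊√1446⌋ = 38.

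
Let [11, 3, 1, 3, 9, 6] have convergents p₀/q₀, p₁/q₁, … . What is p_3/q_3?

169/15

Using pₖ = aₖpₖ₋₁ + pₖ₋₂, qₖ = aₖqₖ₋₁ + qₖ₋₂ (with p₋₁=1, p₋₂=0, q₋₁=0, q₋₂=1):
  k=0: a=11, p=11, q=1
  k=1: a=3, p=34, q=3
  k=2: a=1, p=45, q=4
  k=3: a=3, p=169, q=15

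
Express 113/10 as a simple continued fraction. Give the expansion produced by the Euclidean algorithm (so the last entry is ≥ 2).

[11; 3, 3]

113 = 11·10 + 3
10 = 3·3 + 1
3 = 3·1 + 0  (stop)
So 113/10 = [11; 3, 3].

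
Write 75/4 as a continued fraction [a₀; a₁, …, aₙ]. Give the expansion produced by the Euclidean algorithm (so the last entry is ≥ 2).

75 = 18*4 + 3
4 = 1*3 + 1
3 = 3*1 + 0  (stop)
So 75/4 = [18; 1, 3].

[18; 1, 3]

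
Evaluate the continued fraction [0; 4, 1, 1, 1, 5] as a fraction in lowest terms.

Fold from the inside: start with 5/1.
  1 + 1/5 = 6/5
  1 + 5/6 = 11/6
  1 + 6/11 = 17/11
  4 + 11/17 = 79/17
  0 + 17/79 = 17/79

17/79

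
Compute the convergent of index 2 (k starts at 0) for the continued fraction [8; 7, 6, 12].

Using pₖ = aₖpₖ₋₁ + pₖ₋₂, qₖ = aₖqₖ₋₁ + qₖ₋₂ (with p₋₁=1, p₋₂=0, q₋₁=0, q₋₂=1):
  k=0: a=8, p=8, q=1
  k=1: a=7, p=57, q=7
  k=2: a=6, p=350, q=43

350/43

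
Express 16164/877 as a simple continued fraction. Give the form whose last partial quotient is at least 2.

[18; 2, 3, 8, 15]

16164 = 18·877 + 378
877 = 2·378 + 121
378 = 3·121 + 15
121 = 8·15 + 1
15 = 15·1 + 0  (stop)
So 16164/877 = [18; 2, 3, 8, 15].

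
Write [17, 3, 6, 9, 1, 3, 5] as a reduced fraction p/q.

Fold from the inside: start with 5/1.
  3 + 1/5 = 16/5
  1 + 5/16 = 21/16
  9 + 16/21 = 205/21
  6 + 21/205 = 1251/205
  3 + 205/1251 = 3958/1251
  17 + 1251/3958 = 68537/3958

68537/3958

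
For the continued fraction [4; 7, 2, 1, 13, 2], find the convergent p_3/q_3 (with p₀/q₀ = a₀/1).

Using pₖ = aₖpₖ₋₁ + pₖ₋₂, qₖ = aₖqₖ₋₁ + qₖ₋₂ (with p₋₁=1, p₋₂=0, q₋₁=0, q₋₂=1):
  k=0: a=4, p=4, q=1
  k=1: a=7, p=29, q=7
  k=2: a=2, p=62, q=15
  k=3: a=1, p=91, q=22

91/22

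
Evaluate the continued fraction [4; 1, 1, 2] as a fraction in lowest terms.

23/5

Fold from the inside: start with 2/1.
  1 + 1/2 = 3/2
  1 + 2/3 = 5/3
  4 + 3/5 = 23/5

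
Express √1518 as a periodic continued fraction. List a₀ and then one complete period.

a₀ = ⌊√1518⌋ = 38.
With m₀=0, d₀=1 and mₖ₊₁ = dₖaₖ − mₖ, dₖ₊₁ = (n − mₖ₊₁²)/dₖ, aₖ₊₁ = ⌊(a₀+mₖ₊₁)/dₖ₊₁⌋:
  k=1: m=38, d=74, a=1
  k=2: m=36, d=3, a=24
  k=3: m=36, d=74, a=1
  k=4: m=38, d=1, a=76
d=1 and a=2a₀=76 at k=4, so the next step gives (m, d) = (38, 74) again — its k=1 value — and the period has length 4.

[38; 1, 24, 1, 76]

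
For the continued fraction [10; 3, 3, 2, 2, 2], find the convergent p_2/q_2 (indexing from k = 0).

103/10

Using pₖ = aₖpₖ₋₁ + pₖ₋₂, qₖ = aₖqₖ₋₁ + qₖ₋₂ (with p₋₁=1, p₋₂=0, q₋₁=0, q₋₂=1):
  k=0: a=10, p=10, q=1
  k=1: a=3, p=31, q=3
  k=2: a=3, p=103, q=10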